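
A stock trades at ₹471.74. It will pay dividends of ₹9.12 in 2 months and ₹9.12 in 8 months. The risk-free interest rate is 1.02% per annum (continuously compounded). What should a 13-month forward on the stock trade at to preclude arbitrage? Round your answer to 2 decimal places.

₹458.62

PV(dividends) I = 9.12·e^(−0.0102·2/12) + 9.12·e^(−0.0102·8/12)
I = 9.1045 + 9.0582 = 18.1627
F = (S − I)·e^(rT) = (471.74 − 18.1627) · e^(0.0102·13/12)
= 453.5773 · e^0.011050 = 453.5773 × 1.011111 = ₹458.62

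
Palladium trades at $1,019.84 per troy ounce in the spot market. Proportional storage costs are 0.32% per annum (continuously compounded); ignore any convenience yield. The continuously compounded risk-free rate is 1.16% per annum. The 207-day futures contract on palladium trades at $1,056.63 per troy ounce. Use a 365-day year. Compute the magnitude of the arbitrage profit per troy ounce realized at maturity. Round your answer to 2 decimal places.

$28.19 per troy ounce

Fair futures: F* = S·e^(carry·T), with carry = (r + u) = 0.0116 + 0.0032 = 0.0148
F* = 1019.84 · e^(0.0148 × 207/365) = 1019.84 · e^0.00839342 = 1019.84 × 1.00842874 = $1028.4360
Market $1056.63 > fair $1028.4360: forward overpriced → cash-and-carry (buy spot, short the forward).
At maturity, profit = |F_mkt − F*| = |1056.63 − 1028.4360| = $28.19 per troy ounce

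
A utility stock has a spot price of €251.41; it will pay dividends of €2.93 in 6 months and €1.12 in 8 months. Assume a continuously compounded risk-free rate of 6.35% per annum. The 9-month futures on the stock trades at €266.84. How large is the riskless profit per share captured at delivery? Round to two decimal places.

€7.27 per share

PV(dividends) I = 2.93·e^(−0.0635·6/12) + 1.12·e^(−0.0635·8/12) = 3.9120
Fair futures F* = (S − I)·e^(rT) = (251.41 − 3.9120)·e^0.047625 = 247.4980 × 1.048777 = 259.5702
Market €266.84 > fair 259.5702: forward overpriced → cash-and-carry (borrow at r, buy the stock and collect the dividends, short the forward).
Profit at T = |F_mkt − F*| = |266.84 − 259.5702| = €7.27 per share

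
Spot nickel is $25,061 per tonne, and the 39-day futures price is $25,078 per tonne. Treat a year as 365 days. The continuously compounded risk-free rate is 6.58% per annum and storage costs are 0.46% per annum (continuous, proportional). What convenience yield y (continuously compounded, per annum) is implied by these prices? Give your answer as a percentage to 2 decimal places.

6.41%

F = S·e^((r+u−y)T) ⇒ (r+u−y) = ln(F/S)/T
ln(25078/25061) = 0.000678; /T ⇒ 0.006345
y = r + u − ln(F/S)/T = 0.0658 + 0.0046 − 0.006345 = 0.064055
y = 6.41%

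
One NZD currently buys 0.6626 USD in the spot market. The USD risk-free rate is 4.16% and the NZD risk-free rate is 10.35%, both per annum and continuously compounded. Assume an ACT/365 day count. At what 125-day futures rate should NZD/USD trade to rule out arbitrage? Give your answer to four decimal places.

0.6487

F = S·e^((r_USD − r_NZD)T) = 0.6626 · e^((0.0416 − 0.1035) × 125/365)
= 0.6626 · e^-0.021199 = 0.6626 × 0.979024
F = 0.6487 USD per NZD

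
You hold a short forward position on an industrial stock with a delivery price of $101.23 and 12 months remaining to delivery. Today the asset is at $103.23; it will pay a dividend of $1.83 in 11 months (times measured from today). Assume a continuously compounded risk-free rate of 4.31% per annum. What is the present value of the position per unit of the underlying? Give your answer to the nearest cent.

PV(remaining dividends) I = 1.83·e^(−0.0431·11/12) = 1.7591
Current forward F = (S − I)·e^(rT) = (103.23 − 1.7591)·e^(0.0431·12/12) = 101.4709 × 1.044042 = 105.9399
Value (long) = (F − K)·e^(−rT) = (105.9399 − 101.23) × 0.957816 = 4.5112
Short position value = −(long value) = -$4.51

-$4.51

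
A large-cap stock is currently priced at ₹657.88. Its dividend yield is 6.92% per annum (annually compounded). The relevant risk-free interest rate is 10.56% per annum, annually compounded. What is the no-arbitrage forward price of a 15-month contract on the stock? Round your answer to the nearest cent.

F = S · (1+r)^T / (1+q)^T
= 657.88 × 1.133698 / 1.087236 = 657.88 × 1.042734
F = ₹685.99

₹685.99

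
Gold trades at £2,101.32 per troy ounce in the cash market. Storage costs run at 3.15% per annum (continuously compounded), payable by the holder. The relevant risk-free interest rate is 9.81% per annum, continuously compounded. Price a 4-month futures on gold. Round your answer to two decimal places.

Net carry = r + u − y = 0.0981 + 0.0315 − 0.0000 = 0.1296
F = S·e^((r+u−y)T) = 2101.32 · e^(0.1296 × 4/12) = 2101.32 · e^0.04320000
= 2101.32 × 1.04414670 = £2,194.09 per troy ounce

£2,194.09 per troy ounce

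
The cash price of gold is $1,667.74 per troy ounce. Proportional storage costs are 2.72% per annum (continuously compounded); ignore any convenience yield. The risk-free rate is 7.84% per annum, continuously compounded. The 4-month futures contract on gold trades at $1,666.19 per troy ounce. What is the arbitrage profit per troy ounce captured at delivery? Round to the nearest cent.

$61.30 per troy ounce

Fair futures: F* = S·e^(carry·T), with carry = (r + u) = 0.0784 + 0.0272 = 0.1056
F* = 1667.74 · e^(0.1056 × 4/12) = 1667.74 · e^0.03520000 = 1667.74 × 1.03582685 = $1727.4899
Market $1666.19 < fair $1727.4899: forward underpriced → reverse cash-and-carry (short spot, go long the forward).
At maturity, profit = |F_mkt − F*| = |1666.19 − 1727.4899| = $61.30 per troy ounce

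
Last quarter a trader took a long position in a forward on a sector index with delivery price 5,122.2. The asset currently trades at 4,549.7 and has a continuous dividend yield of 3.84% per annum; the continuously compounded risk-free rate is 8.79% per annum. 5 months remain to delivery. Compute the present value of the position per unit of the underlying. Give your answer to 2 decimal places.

-460.51

Current fair forward for the remaining 5 months: F = S·e^((r − q)·T), (r − q) = 0.0879 − 0.0384 = 0.0495
F = 4549.7 · e^(0.0495 × 5/12) = 4549.7 × 1.02083917 = 4644.5120
Value of long forward = (F − K)·e^(−rT) = (4644.5120 − 5122.2) · e^(−0.0879·5/12)
= -477.6880 × 0.96403758 = -460.51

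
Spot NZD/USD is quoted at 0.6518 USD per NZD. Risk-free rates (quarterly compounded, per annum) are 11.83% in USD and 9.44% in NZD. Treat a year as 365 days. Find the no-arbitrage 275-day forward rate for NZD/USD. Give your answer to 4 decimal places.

By covered interest parity, F = S · (1+r_USD/4)^(4T) / (1+r_NZD/4)^(4T)
= 0.6518 × 1.091811 / 1.072827 = 0.6518 × 1.017695
F = 0.6633 USD per NZD

0.6633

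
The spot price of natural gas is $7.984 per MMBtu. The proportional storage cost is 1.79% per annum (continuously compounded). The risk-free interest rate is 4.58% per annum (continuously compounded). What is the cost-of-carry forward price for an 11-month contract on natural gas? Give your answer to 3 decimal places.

Net carry = r + u − y = 0.0458 + 0.0179 − 0.0000 = 0.0637
F = S·e^((r+u−y)T) = 7.984 · e^(0.0637 × 11/12) = 7.984 · e^0.058392
= 7.984 × 1.060130 = $8.464 per MMBtu

$8.464 per MMBtu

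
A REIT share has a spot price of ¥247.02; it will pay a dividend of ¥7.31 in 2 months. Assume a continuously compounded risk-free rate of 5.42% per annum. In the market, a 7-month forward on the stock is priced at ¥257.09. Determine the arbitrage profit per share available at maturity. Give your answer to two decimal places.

PV(dividends) I = 7.31·e^(−0.0542·2/12) = 7.2443
Fair forward F* = (S − I)·e^(rT) = (247.02 − 7.2443)·e^0.031617 = 239.7757 × 1.032122 = 247.4778
Market ¥257.09 > fair 247.4778: forward overpriced → cash-and-carry (borrow at r, buy the stock and collect the dividends, short the forward).
Profit at T = |F_mkt − F*| = |257.09 − 247.4778| = ¥9.61 per share

¥9.61 per share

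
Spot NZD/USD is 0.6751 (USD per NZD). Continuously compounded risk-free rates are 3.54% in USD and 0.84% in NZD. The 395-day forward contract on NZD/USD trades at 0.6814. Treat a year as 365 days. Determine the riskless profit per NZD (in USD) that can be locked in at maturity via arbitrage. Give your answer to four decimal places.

0.0137 per NZD (in USD)

Fair forward: F* = S·e^(carry·T), with carry = (r_USD − r_NZD) = 0.0354 − 0.0084 = 0.0270
F* = 0.6751 · e^(0.0270 × 395/365) = 0.6751 · e^0.029219 = 0.6751 × 1.029650 = 0.6951
Market 0.6814 < fair 0.6951: forward underpriced → reverse cash-and-carry (short spot, go long the forward).
At maturity, profit = |F_mkt − F*| = |0.6814 − 0.6951| = 0.0137 per NZD (in USD)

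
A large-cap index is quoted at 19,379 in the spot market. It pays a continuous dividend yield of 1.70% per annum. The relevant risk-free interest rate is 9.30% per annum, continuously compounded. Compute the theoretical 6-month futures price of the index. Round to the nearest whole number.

20,130

F = S·e^((r − q)T) = 19379 · e^((0.0930 − 0.0170) × 6/12)
= 19379 · e^0.038000 = 19379 × 1.038731
F = 20,130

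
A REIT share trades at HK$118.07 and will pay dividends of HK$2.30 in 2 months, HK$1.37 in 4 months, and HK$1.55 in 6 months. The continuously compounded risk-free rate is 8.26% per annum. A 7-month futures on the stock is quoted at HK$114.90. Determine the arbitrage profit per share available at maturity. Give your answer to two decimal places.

HK$3.66 per share

PV(dividends) I = 2.30·e^(−0.0826·2/12) + 1.37·e^(−0.0826·4/12) + 1.55·e^(−0.0826·6/12) = 5.0886
Fair futures F* = (S − I)·e^(rT) = (118.07 − 5.0886)·e^0.048183 = 112.9814 × 1.049363 = 118.5585
Market HK$114.90 < fair 118.5585: forward underpriced → reverse cash-and-carry (short the stock, invest proceeds at r, pay the dividends, go long the forward).
Profit at T = |F_mkt − F*| = |114.90 − 118.5585| = HK$3.66 per share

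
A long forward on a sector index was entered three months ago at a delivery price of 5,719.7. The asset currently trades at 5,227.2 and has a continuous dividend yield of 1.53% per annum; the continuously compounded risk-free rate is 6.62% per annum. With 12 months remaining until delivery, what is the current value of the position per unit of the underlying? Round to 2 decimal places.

Current fair forward for the remaining 12 months: F = S·e^((r − q)·T), (r − q) = 0.0662 − 0.0153 = 0.0509
F = 5227.2 · e^(0.0509 × 12/12) = 5227.2 × 1.05221767 = 5500.1522
Value of long forward = (F − K)·e^(−rT) = (5500.1522 − 5719.7) · e^(−0.0662·12/12)
= -219.5478 × 0.93594366 = -205.48

-205.48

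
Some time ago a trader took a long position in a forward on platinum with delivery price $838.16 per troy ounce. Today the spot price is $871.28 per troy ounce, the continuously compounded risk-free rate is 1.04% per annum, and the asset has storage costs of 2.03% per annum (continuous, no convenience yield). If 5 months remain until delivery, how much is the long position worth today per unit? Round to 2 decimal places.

Current fair forward for the remaining 5 months: F = S·e^((r + u)·T), (r + u) = 0.0104 + 0.0203 = 0.0307
F = 871.28 · e^(0.0307 × 5/12) = 871.28 × 1.012874 = 882.4969
Value of long forward = (F − K)·e^(−rT) = (882.4969 − 838.16) · e^(−0.0104·5/12)
= 44.3369 × 0.995676 = 44.15

$44.15 per troy ounce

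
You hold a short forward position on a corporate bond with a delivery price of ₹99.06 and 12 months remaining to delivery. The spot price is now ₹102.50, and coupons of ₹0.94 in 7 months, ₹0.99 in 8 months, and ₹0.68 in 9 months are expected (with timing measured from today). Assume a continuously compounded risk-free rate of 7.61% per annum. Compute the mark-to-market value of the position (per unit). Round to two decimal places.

PV(remaining coupons) I = 0.94·e^(−0.0761·7/12) + 0.99·e^(−0.0761·8/12) + 0.68·e^(−0.0761·9/12) = 2.4825
Current forward F = (S − I)·e^(rT) = (102.50 − 2.4825)·e^(0.0761·12/12) = 100.0175 × 1.079070 = 107.9259
Value (long) = (F − K)·e^(−rT) = (107.9259 − 99.06) × 0.926724 = 8.2162
Short position value = −(long value) = -₹8.22

-₹8.22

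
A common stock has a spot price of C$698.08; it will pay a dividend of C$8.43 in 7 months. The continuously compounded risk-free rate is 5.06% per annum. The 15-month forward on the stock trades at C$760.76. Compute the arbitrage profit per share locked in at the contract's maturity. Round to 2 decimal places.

PV(dividends) I = 8.43·e^(−0.0506·7/12) = 8.1848
Fair forward F* = (S − I)·e^(rT) = (698.08 − 8.1848)·e^0.063250 = 689.8952 × 1.065293 = 734.9405
Market C$760.76 > fair 734.9405: forward overpriced → cash-and-carry (borrow at r, buy the stock and collect the dividends, short the forward).
Profit at T = |F_mkt − F*| = |760.76 − 734.9405| = C$25.82 per share

C$25.82 per share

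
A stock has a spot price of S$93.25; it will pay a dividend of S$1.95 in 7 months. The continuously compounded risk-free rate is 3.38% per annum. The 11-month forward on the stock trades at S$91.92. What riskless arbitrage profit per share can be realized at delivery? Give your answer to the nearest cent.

PV(dividends) I = 1.95·e^(−0.0338·7/12) = 1.9119
Fair forward F* = (S − I)·e^(rT) = (93.25 − 1.9119)·e^0.030983 = 91.3381 × 1.031468 = 94.2123
Market S$91.92 < fair 94.2123: forward underpriced → reverse cash-and-carry (short the stock, invest proceeds at r, pay the dividends, go long the forward).
Profit at T = |F_mkt − F*| = |91.92 − 94.2123| = S$2.29 per share

S$2.29 per share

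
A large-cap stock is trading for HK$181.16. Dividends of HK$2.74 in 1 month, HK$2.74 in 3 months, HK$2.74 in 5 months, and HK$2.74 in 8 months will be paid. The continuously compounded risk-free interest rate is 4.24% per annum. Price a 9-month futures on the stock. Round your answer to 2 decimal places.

PV(dividends) I = 2.74·e^(−0.0424·1/12) + 2.74·e^(−0.0424·3/12) + 2.74·e^(−0.0424·5/12) + 2.74·e^(−0.0424·8/12)
I = 2.7303 + 2.7111 + 2.6920 + 2.6636 = 10.7970
F = (S − I)·e^(rT) = (181.16 − 10.7970) · e^(0.0424·9/12)
= 170.3630 · e^0.031800 = 170.3630 × 1.032311 = HK$175.87

HK$175.87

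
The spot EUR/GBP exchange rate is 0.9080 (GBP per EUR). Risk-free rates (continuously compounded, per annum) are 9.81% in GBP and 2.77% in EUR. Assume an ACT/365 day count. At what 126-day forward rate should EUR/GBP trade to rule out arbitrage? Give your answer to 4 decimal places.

0.9303

F = S·e^((r_GBP − r_EUR)T) = 0.9080 · e^((0.0981 − 0.0277) × 126/365)
= 0.9080 · e^0.024302 = 0.9080 × 1.024600
F = 0.9303 GBP per EUR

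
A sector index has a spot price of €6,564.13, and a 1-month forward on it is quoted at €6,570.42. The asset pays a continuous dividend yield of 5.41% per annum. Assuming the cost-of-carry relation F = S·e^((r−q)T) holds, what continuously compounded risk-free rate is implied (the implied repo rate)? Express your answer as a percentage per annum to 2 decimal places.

6.56%

From F = S·e^((r−q)T): (r − q) = ln(F/S)/T
ln(6570.42/6564.13) = ln(1.000958) = 0.000958
(r − q) = 0.000958 / (1/12) = 0.011496
r = ln(F/S)/T + q = 0.011496 + 0.0541 = 0.065596
r = 6.56%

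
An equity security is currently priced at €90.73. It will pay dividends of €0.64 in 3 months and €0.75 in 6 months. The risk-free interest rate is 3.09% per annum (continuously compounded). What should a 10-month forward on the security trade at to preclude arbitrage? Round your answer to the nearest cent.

€91.69

PV(dividends) I = 0.64·e^(−0.0309·3/12) + 0.75·e^(−0.0309·6/12)
I = 0.6351 + 0.7385 = 1.3736
F = (S − I)·e^(rT) = (90.73 − 1.3736) · e^(0.0309·10/12)
= 89.3564 · e^0.025750 = 89.3564 × 1.026084 = €91.69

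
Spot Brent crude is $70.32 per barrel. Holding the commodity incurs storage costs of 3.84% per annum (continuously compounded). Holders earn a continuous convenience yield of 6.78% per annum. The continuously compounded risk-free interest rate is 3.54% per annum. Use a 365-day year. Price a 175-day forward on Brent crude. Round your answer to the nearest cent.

Net carry = r + u − y = 0.0354 + 0.0384 − 0.0678 = 0.0060
F = S·e^((r+u−y)T) = 70.32 · e^(0.0060 × 175/365) = 70.32 · e^0.002877
= 70.32 × 1.002881 = $70.52 per barrel

$70.52 per barrel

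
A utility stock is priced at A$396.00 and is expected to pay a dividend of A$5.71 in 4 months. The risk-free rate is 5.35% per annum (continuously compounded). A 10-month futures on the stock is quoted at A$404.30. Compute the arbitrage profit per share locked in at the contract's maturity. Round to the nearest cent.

PV(dividends) I = 5.71·e^(−0.0535·4/12) = 5.6091
Fair futures F* = (S − I)·e^(rT) = (396.00 − 5.6091)·e^0.044583 = 390.3909 × 1.045592 = 408.1896
Market A$404.30 < fair 408.1896: forward underpriced → reverse cash-and-carry (short the stock, invest proceeds at r, pay the dividends, go long the forward).
Profit at T = |F_mkt − F*| = |404.30 − 408.1896| = A$3.89 per share

A$3.89 per share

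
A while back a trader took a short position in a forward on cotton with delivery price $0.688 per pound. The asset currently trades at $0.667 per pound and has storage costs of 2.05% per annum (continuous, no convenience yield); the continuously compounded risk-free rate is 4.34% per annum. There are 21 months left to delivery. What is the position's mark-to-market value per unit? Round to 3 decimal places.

Current fair forward for the remaining 21 months: F = S·e^((r + u)·T), (r + u) = 0.0434 + 0.0205 = 0.0639
F = 0.667 · e^(0.0639 × 21/12) = 0.667 × 1.118317 = 0.7459
Value of long forward = (F − K)·e^(−rT) = (0.7459 − 0.688) · e^(−0.0434·21/12)
= 0.0579 × 0.926863 = 0.054
Short position value = −(long value) = -$0.054

-$0.054 per pound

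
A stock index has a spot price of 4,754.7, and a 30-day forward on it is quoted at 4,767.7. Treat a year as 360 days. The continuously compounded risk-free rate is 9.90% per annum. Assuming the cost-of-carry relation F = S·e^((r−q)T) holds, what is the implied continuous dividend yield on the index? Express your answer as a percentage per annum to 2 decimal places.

From F = S·e^((r−q)T): (r − q) = ln(F/S)/T
ln(4767.7/4754.7) = ln(1.002734) = 0.002730
(r − q) = 0.002730 / (30/360) = 0.032760
q = r − ln(F/S)/T = 0.0990 − 0.032760 = 0.066240
q = 6.62%

6.62%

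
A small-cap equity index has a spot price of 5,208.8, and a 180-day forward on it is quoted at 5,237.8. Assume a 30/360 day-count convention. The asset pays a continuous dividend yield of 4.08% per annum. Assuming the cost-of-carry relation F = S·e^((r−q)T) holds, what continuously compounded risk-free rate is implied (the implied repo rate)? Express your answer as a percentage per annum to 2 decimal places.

From F = S·e^((r−q)T): (r − q) = ln(F/S)/T
ln(5237.8/5208.8) = ln(1.005568) = 0.005553
(r − q) = 0.005553 / (180/360) = 0.011106
r = ln(F/S)/T + q = 0.011106 + 0.0408 = 0.051906
r = 5.19%

5.19%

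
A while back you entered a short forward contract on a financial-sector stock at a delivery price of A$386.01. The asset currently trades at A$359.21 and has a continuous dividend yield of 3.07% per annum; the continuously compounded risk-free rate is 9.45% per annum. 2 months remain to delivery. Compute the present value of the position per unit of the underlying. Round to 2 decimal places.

A$22.60

Current fair forward for the remaining 2 months: F = S·e^((r − q)·T), (r − q) = 0.0945 − 0.0307 = 0.0638
F = 359.21 · e^(0.0638 × 2/12) = 359.21 × 1.010690 = 363.0500
Value of long forward = (F − K)·e^(−rT) = (363.0500 − 386.01) · e^(−0.0945·2/12)
= -22.9600 × 0.984373 = -22.60
Short position value = −(long value) = A$22.60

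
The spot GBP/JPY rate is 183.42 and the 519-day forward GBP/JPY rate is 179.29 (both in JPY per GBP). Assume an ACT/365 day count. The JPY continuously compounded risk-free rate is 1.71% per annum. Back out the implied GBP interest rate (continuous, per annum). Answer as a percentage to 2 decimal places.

3.31%

F = S·e^((r_JPY − r_GBP)T) ⇒ r_GBP = r_JPY − ln(F/S)/T
ln(179.29/183.42) = -0.022774; /(519/365) = -0.016016
r_GBP = 0.0171 + 0.016016 = 0.033116
r_GBP = 3.31%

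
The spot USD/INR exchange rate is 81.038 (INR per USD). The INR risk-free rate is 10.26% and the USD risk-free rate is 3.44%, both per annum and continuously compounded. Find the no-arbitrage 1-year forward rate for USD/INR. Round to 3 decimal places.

86.758

F = S·e^((r_INR − r_USD)T) = 81.038 · e^((0.1026 − 0.0344) × 12/12)
= 81.038 · e^0.068200 = 81.038 × 1.070579
F = 86.758 INR per USD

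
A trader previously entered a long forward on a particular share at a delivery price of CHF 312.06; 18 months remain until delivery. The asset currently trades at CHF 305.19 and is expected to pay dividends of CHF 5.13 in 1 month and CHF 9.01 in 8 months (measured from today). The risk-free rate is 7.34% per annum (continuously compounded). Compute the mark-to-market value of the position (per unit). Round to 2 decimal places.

PV(remaining dividends) I = 5.13·e^(−0.0734·1/12) + 9.01·e^(−0.0734·8/12) = 13.6784
Current forward F = (S − I)·e^(rT) = (305.19 − 13.6784)·e^(0.0734·18/12) = 291.5116 × 1.116390 = 325.4406
Value (long) = (F − K)·e^(−rT) = (325.4406 − 312.06) × 0.895745 = 11.9856
Value = CHF 11.99

CHF 11.99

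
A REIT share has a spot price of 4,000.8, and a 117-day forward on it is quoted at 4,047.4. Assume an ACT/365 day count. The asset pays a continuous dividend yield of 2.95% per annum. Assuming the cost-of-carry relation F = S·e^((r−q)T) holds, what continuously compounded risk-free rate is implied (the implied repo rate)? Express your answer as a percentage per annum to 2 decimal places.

From F = S·e^((r−q)T): (r − q) = ln(F/S)/T
ln(4047.4/4000.8) = ln(1.011648) = 0.011581
(r − q) = 0.011581 / (117/365) = 0.036129
r = ln(F/S)/T + q = 0.036129 + 0.0295 = 0.065629
r = 6.56%

6.56%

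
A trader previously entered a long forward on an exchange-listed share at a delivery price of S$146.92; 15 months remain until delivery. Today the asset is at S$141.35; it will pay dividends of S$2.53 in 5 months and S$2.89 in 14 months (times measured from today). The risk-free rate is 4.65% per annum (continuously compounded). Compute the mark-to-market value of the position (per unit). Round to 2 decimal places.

PV(remaining dividends) I = 2.53·e^(−0.0465·5/12) + 2.89·e^(−0.0465·14/12) = 5.2188
Current forward F = (S − I)·e^(rT) = (141.35 − 5.2188)·e^(0.0465·15/12) = 136.1312 × 1.059847 = 144.2782
Value (long) = (F − K)·e^(−rT) = (144.2782 − 146.92) × 0.943532 = -2.4926
Value = -S$2.49

-S$2.49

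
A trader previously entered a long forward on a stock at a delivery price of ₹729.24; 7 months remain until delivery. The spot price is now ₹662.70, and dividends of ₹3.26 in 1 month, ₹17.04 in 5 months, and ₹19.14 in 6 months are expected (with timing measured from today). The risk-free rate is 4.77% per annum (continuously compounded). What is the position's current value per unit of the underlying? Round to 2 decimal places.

PV(remaining dividends) I = 3.26·e^(−0.0477·1/12) + 17.04·e^(−0.0477·5/12) + 19.14·e^(−0.0477·6/12) = 38.6407
Current forward F = (S − I)·e^(rT) = (662.70 − 38.6407)·e^(0.0477·7/12) = 624.0593 × 1.028216 = 641.6678
Value (long) = (F − K)·e^(−rT) = (641.6678 − 729.24) × 0.972559 = -85.1691
Value = -₹85.17

-₹85.17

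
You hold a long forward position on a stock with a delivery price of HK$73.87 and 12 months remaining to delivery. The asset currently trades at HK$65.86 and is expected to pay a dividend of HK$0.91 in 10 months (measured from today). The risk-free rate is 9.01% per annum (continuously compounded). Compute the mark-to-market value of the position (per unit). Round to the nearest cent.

-HK$2.49

PV(remaining dividends) I = 0.91·e^(−0.0901·10/12) = 0.8442
Current forward F = (S − I)·e^(rT) = (65.86 − 0.8442)·e^(0.0901·12/12) = 65.0158 × 1.094284 = 71.1457
Value (long) = (F − K)·e^(−rT) = (71.1457 − 73.87) × 0.913840 = -2.4896
Value = -HK$2.49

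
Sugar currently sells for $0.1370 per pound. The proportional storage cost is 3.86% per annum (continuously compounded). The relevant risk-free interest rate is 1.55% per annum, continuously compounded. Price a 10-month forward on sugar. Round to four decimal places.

$0.1433 per pound

Net carry = r + u − y = 0.0155 + 0.0386 − 0.0000 = 0.0541
F = S·e^((r+u−y)T) = 0.1370 · e^(0.0541 × 10/12) = 0.1370 · e^0.045083
= 0.1370 × 1.046115 = $0.1433 per pound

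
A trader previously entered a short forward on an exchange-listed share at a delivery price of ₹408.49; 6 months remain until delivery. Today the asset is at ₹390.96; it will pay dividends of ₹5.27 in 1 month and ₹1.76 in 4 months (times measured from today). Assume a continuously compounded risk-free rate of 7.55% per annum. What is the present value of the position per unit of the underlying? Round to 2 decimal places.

₹9.35

PV(remaining dividends) I = 5.27·e^(−0.0755·1/12) + 1.76·e^(−0.0755·4/12) = 6.9532
Current forward F = (S − I)·e^(rT) = (390.96 − 6.9532)·e^(0.0755·6/12) = 384.0068 × 1.038472 = 398.7803
Value (long) = (F − K)·e^(−rT) = (398.7803 − 408.49) × 0.962954 = -9.3500
Short position value = −(long value) = ₹9.35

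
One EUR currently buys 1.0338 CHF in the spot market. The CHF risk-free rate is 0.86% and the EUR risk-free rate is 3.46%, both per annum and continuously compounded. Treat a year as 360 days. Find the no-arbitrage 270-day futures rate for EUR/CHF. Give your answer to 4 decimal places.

1.0138

F = S·e^((r_CHF − r_EUR)T) = 1.0338 · e^((0.0086 − 0.0346) × 270/360)
= 1.0338 · e^-0.019500 = 1.0338 × 0.980689
F = 1.0138 CHF per EUR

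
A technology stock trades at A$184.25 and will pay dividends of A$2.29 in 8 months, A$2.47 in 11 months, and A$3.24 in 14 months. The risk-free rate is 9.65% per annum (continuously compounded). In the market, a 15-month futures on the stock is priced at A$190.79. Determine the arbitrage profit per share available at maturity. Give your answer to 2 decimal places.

A$8.84 per share

PV(dividends) I = 2.29·e^(−0.0965·8/12) + 2.47·e^(−0.0965·11/12) + 3.24·e^(−0.0965·14/12) = 7.3032
Fair futures F* = (S − I)·e^(rT) = (184.25 − 7.3032)·e^0.120625 = 176.9468 × 1.128202 = 199.6317
Market A$190.79 < fair 199.6317: forward underpriced → reverse cash-and-carry (short the stock, invest proceeds at r, pay the dividends, go long the forward).
Profit at T = |F_mkt − F*| = |190.79 − 199.6317| = A$8.84 per share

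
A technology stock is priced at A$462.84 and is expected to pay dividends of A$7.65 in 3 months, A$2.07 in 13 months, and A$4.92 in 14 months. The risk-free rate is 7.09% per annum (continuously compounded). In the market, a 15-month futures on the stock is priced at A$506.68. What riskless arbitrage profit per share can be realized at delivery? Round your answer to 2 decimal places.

PV(dividends) I = 7.65·e^(−0.0709·3/12) + 2.07·e^(−0.0709·13/12) + 4.92·e^(−0.0709·14/12) = 13.9620
Fair futures F* = (S − I)·e^(rT) = (462.84 − 13.9620)·e^0.088625 = 448.8780 × 1.092671 = 490.4760
Market A$506.68 > fair 490.4760: forward overpriced → cash-and-carry (borrow at r, buy the stock and collect the dividends, short the forward).
Profit at T = |F_mkt − F*| = |506.68 − 490.4760| = A$16.20 per share

A$16.20 per share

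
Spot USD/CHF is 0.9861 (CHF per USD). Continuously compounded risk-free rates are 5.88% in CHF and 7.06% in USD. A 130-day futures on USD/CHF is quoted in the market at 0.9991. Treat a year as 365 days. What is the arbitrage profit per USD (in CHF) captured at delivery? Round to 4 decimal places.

Fair futures: F* = S·e^(carry·T), with carry = (r_CHF − r_USD) = 0.0588 − 0.0706 = -0.0118
F* = 0.9861 · e^(-0.0118 × 130/365) = 0.9861 · e^-0.004203 = 0.9861 × 0.995806 = 0.9820
Market 0.9991 > fair 0.9820: forward overpriced → cash-and-carry (buy spot, short the forward).
At maturity, profit = |F_mkt − F*| = |0.9991 − 0.9820| = 0.0171 per USD (in CHF)

0.0171 per USD (in CHF)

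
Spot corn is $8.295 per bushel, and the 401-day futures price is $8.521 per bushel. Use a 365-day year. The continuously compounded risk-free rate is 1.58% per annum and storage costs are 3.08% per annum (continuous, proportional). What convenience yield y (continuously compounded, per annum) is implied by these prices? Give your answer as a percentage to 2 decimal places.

2.21%

F = S·e^((r+u−y)T) ⇒ (r+u−y) = ln(F/S)/T
ln(8.521/8.295) = 0.026881; /T ⇒ 0.024468
y = r + u − ln(F/S)/T = 0.0158 + 0.0308 − 0.024468 = 0.022132
y = 2.21%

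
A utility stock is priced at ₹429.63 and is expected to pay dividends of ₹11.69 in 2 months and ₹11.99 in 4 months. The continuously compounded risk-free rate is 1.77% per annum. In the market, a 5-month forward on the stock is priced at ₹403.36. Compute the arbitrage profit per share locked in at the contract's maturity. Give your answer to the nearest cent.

₹5.70 per share

PV(dividends) I = 11.69·e^(−0.0177·2/12) + 11.99·e^(−0.0177·4/12) = 23.5750
Fair forward F* = (S − I)·e^(rT) = (429.63 − 23.5750)·e^0.007375 = 406.0550 × 1.007402 = 409.0606
Market ₹403.36 < fair 409.0606: forward underpriced → reverse cash-and-carry (short the stock, invest proceeds at r, pay the dividends, go long the forward).
Profit at T = |F_mkt − F*| = |403.36 − 409.0606| = ₹5.70 per share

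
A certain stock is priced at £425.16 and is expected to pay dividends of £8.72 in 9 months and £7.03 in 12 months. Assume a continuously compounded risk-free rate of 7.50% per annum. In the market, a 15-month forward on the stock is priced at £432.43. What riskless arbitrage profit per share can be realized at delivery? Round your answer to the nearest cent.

PV(dividends) I = 8.72·e^(−0.0750·9/12) + 7.03·e^(−0.0750·12/12) = 14.7651
Fair forward F* = (S − I)·e^(rT) = (425.16 − 14.7651)·e^0.093750 = 410.3949 × 1.098285 = 450.7306
Market £432.43 < fair 450.7306: forward underpriced → reverse cash-and-carry (short the stock, invest proceeds at r, pay the dividends, go long the forward).
Profit at T = |F_mkt − F*| = |432.43 − 450.7306| = £18.30 per share

£18.30 per share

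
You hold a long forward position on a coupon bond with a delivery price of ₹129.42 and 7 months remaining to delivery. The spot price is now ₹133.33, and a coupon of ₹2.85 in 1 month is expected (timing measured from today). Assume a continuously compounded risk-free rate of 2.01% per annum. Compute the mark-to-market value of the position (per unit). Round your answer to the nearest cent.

₹2.57

PV(remaining coupons) I = 2.85·e^(−0.0201·1/12) = 2.8452
Current forward F = (S − I)·e^(rT) = (133.33 − 2.8452)·e^(0.0201·7/12) = 130.4848 × 1.011794 = 132.0237
Value (long) = (F − K)·e^(−rT) = (132.0237 − 129.42) × 0.988343 = 2.5733
Value = ₹2.57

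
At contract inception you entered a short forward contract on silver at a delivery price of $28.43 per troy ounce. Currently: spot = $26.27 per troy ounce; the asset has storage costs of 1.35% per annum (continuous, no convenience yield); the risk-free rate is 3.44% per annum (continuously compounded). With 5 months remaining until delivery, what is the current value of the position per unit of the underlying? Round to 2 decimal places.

$1.61 per troy ounce

Current fair forward for the remaining 5 months: F = S·e^((r + u)·T), (r + u) = 0.0344 + 0.0135 = 0.0479
F = 26.27 · e^(0.0479 × 5/12) = 26.27 × 1.020159 = 26.7996
Value of long forward = (F − K)·e^(−rT) = (26.7996 − 28.43) · e^(−0.0344·5/12)
= -1.6304 × 0.985769 = -1.61
Short position value = −(long value) = $1.61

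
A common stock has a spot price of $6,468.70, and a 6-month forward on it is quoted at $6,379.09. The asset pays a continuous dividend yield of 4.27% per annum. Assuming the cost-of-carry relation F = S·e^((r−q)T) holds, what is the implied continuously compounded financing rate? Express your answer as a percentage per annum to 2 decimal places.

From F = S·e^((r−q)T): (r − q) = ln(F/S)/T
ln(6379.09/6468.70) = ln(0.986147) = -0.013950
(r − q) = -0.013950 / (6/12) = -0.027900
r = ln(F/S)/T + q = -0.027900 + 0.0427 = 0.014800
r = 1.48%

1.48%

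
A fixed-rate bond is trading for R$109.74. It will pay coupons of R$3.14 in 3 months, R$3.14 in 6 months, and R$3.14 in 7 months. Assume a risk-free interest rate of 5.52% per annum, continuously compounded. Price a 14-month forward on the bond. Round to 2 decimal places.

R$107.24

PV(coupons) I = 3.14·e^(−0.0552·3/12) + 3.14·e^(−0.0552·6/12) + 3.14·e^(−0.0552·7/12)
I = 3.0970 + 3.0545 + 3.0405 = 9.1920
F = (S − I)·e^(rT) = (109.74 − 9.1920) · e^(0.0552·14/12)
= 100.5480 · e^0.064400 = 100.5480 × 1.066519 = R$107.24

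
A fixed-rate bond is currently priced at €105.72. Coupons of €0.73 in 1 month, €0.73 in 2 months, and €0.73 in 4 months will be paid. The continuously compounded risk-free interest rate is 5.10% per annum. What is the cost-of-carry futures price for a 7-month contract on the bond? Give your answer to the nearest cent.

€106.68

PV(coupons) I = 0.73·e^(−0.0510·1/12) + 0.73·e^(−0.0510·2/12) + 0.73·e^(−0.0510·4/12)
I = 0.7269 + 0.7238 + 0.7177 = 2.1684
F = (S − I)·e^(rT) = (105.72 − 2.1684) · e^(0.0510·7/12)
= 103.5516 · e^0.029750 = 103.5516 × 1.030197 = €106.68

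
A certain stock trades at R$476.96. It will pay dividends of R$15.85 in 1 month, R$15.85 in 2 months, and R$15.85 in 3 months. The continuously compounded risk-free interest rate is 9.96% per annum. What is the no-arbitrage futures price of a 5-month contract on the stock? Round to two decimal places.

R$448.42

PV(dividends) I = 15.85·e^(−0.0996·1/12) + 15.85·e^(−0.0996·2/12) + 15.85·e^(−0.0996·3/12)
I = 15.7190 + 15.5891 + 15.4602 = 46.7683
F = (S − I)·e^(rT) = (476.96 − 46.7683) · e^(0.0996·5/12)
= 430.1917 · e^0.041500 = 430.1917 × 1.042373 = R$448.42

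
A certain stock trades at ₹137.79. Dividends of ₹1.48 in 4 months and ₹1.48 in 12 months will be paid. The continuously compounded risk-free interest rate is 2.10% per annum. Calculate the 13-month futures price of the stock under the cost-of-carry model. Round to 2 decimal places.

PV(dividends) I = 1.48·e^(−0.0210·4/12) + 1.48·e^(−0.0210·12/12)
I = 1.4697 + 1.4492 = 2.9189
F = (S − I)·e^(rT) = (137.79 − 2.9189) · e^(0.0210·13/12)
= 134.8711 · e^0.022750 = 134.8711 × 1.023011 = ₹137.97

₹137.97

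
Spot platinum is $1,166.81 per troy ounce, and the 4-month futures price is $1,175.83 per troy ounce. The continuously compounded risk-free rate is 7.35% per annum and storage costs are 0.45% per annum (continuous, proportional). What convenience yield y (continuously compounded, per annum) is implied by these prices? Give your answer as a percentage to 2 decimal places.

F = S·e^((r+u−y)T) ⇒ (r+u−y) = ln(F/S)/T
ln(1175.83/1166.81) = 0.007701; /T ⇒ 0.023103
y = r + u − ln(F/S)/T = 0.0735 + 0.0045 − 0.023103 = 0.054897
y = 5.49%

5.49%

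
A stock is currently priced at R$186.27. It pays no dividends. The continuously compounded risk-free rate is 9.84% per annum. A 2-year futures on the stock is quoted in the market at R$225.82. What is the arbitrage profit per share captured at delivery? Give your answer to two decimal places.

R$0.96 per share

Fair futures: F* = S·e^(carry·T), with carry = r = 0.0984
F* = 186.27 · e^(0.0984 × 2) = 186.27 · e^0.196800 = 186.27 × 1.217501 = R$226.7839
Market R$225.82 < fair R$226.7839: forward underpriced → reverse cash-and-carry (short spot, go long the forward).
At maturity, profit = |F_mkt − F*| = |225.82 − 226.7839| = R$0.96 per share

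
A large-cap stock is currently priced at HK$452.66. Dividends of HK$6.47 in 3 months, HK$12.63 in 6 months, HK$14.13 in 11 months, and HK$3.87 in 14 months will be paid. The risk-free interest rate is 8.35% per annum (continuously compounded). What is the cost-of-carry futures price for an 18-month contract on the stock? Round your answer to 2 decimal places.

PV(dividends) I = 6.47·e^(−0.0835·3/12) + 12.63·e^(−0.0835·6/12) + 14.13·e^(−0.0835·11/12) + 3.87·e^(−0.0835·14/12)
I = 6.3363 + 12.1136 + 13.0888 + 3.5108 = 35.0495
F = (S − I)·e^(rT) = (452.66 − 35.0495) · e^(0.0835·18/12)
= 417.6105 · e^0.125250 = 417.6105 × 1.133432 = HK$473.33

HK$473.33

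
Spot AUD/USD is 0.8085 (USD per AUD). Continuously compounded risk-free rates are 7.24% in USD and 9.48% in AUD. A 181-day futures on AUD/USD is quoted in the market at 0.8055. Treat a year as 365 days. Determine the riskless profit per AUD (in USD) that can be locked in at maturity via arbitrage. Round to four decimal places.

0.0059 per AUD (in USD)

Fair futures: F* = S·e^(carry·T), with carry = (r_USD − r_AUD) = 0.0724 − 0.0948 = -0.0224
F* = 0.8085 · e^(-0.0224 × 181/365) = 0.8085 · e^-0.011108 = 0.8085 × 0.988953 = 0.7996
Market 0.8055 > fair 0.7996: forward overpriced → cash-and-carry (buy spot, short the forward).
At maturity, profit = |F_mkt − F*| = |0.8055 − 0.7996| = 0.0059 per AUD (in USD)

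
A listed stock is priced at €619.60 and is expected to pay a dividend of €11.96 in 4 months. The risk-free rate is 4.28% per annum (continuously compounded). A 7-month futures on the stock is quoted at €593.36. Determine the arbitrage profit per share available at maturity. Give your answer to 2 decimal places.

PV(dividends) I = 11.96·e^(−0.0428·4/12) = 11.7906
Fair futures F* = (S − I)·e^(rT) = (619.60 − 11.7906)·e^0.024967 = 607.8094 × 1.025281 = 623.1754
Market €593.36 < fair 623.1754: forward underpriced → reverse cash-and-carry (short the stock, invest proceeds at r, pay the dividends, go long the forward).
Profit at T = |F_mkt − F*| = |593.36 − 623.1754| = €29.82 per share

€29.82 per share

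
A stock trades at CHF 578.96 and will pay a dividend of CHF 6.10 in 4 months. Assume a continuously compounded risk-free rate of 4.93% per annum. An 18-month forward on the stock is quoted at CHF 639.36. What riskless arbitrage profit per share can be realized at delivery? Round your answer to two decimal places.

PV(dividends) I = 6.10·e^(−0.0493·4/12) = 6.0006
Fair forward F* = (S − I)·e^(rT) = (578.96 − 6.0006)·e^0.073950 = 572.9594 × 1.076753 = 616.9358
Market CHF 639.36 > fair 616.9358: forward overpriced → cash-and-carry (borrow at r, buy the stock and collect the dividends, short the forward).
Profit at T = |F_mkt − F*| = |639.36 − 616.9358| = CHF 22.42 per share

CHF 22.42 per share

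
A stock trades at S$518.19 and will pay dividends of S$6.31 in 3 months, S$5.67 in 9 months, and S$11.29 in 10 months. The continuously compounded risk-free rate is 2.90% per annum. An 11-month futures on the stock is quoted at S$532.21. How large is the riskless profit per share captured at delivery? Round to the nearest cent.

S$23.51 per share

PV(dividends) I = 6.31·e^(−0.0290·3/12) + 5.67·e^(−0.0290·9/12) + 11.29·e^(−0.0290·10/12) = 22.8329
Fair futures F* = (S − I)·e^(rT) = (518.19 − 22.8329)·e^0.026583 = 495.3571 × 1.026939 = 508.7015
Market S$532.21 > fair 508.7015: forward overpriced → cash-and-carry (borrow at r, buy the stock and collect the dividends, short the forward).
Profit at T = |F_mkt − F*| = |532.21 − 508.7015| = S$23.51 per share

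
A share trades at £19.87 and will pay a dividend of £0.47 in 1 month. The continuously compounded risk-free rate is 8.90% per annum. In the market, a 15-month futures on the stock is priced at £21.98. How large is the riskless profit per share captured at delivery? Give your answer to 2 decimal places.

£0.29 per share

PV(dividends) I = 0.47·e^(−0.0890·1/12) = 0.4665
Fair futures F* = (S − I)·e^(rT) = (19.87 − 0.4665)·e^0.111250 = 19.4035 × 1.117674 = 21.6868
Market £21.98 > fair 21.6868: forward overpriced → cash-and-carry (borrow at r, buy the stock and collect the dividends, short the forward).
Profit at T = |F_mkt − F*| = |21.98 − 21.6868| = £0.29 per share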